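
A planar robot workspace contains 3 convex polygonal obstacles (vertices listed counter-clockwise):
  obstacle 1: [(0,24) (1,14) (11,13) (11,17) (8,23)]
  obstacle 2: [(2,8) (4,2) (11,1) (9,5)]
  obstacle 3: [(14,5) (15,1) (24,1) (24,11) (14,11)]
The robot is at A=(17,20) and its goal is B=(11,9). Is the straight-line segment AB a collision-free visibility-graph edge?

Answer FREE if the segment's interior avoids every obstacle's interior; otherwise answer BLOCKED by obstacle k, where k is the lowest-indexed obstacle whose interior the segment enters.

FREE

Obstacle 1 [(0,24) (1,14) (11,13) (11,17) (8,23)]:
  edge (0,24)–(1,14): clear
  edge (1,14)–(11,13): clear
  edge (11,13)–(11,17): clear
  edge (11,17)–(8,23): clear
  edge (8,23)–(0,24): clear
  midpoint (14,29/2) outside
  → clear
Obstacle 2 [(2,8) (4,2) (11,1) (9,5)]:
  edge (2,8)–(4,2): clear
  edge (4,2)–(11,1): clear
  edge (11,1)–(9,5): clear
  edge (9,5)–(2,8): clear
  midpoint (14,29/2) outside
  → clear
Obstacle 3 [(14,5) (15,1) (24,1) (24,11) (14,11)]:
  edge (14,5)–(15,1): clear
  edge (15,1)–(24,1): clear
  edge (24,1)–(24,11): clear
  edge (24,11)–(14,11): clear
  edge (14,11)–(14,5): clear
  midpoint (14,29/2) outside
  → clear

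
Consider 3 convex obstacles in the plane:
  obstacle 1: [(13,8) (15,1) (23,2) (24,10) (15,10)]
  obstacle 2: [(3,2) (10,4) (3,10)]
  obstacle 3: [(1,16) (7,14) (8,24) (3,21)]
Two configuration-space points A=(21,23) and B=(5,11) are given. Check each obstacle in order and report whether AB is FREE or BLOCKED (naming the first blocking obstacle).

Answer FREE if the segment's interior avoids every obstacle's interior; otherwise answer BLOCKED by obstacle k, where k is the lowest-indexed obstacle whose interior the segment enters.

FREE

Obstacle 1 [(13,8) (15,1) (23,2) (24,10) (15,10)]:
  edge (13,8)–(15,1): clear
  edge (15,1)–(23,2): clear
  edge (23,2)–(24,10): clear
  edge (24,10)–(15,10): clear
  edge (15,10)–(13,8): clear
  midpoint (13,17) outside
  → clear
Obstacle 2 [(3,2) (10,4) (3,10)]:
  edge (3,2)–(10,4): clear
  edge (10,4)–(3,10): clear
  edge (3,10)–(3,2): clear
  midpoint (13,17) outside
  → clear
Obstacle 3 [(1,16) (7,14) (8,24) (3,21)]:
  edge (1,16)–(7,14): clear
  edge (7,14)–(8,24): clear
  edge (8,24)–(3,21): clear
  edge (3,21)–(1,16): clear
  midpoint (13,17) outside
  → clear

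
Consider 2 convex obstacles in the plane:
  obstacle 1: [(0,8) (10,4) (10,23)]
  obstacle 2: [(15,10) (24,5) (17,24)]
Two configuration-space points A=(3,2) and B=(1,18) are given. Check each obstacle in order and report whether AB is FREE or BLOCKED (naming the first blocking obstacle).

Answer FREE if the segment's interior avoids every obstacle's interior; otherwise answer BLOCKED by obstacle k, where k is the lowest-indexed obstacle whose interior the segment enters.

Obstacle 1 [(0,8) (10,4) (10,23)]:
  edge (0,8)–(10,4): crosses AB
  edge (10,4)–(10,23): clear
  edge (10,23)–(0,8): crosses AB
  → BLOCKED
Obstacle 2 [(15,10) (24,5) (17,24)]:
  edge (15,10)–(24,5): clear
  edge (24,5)–(17,24): clear
  edge (17,24)–(15,10): clear
  midpoint (2,10) outside
  → clear

BLOCKED by obstacle 1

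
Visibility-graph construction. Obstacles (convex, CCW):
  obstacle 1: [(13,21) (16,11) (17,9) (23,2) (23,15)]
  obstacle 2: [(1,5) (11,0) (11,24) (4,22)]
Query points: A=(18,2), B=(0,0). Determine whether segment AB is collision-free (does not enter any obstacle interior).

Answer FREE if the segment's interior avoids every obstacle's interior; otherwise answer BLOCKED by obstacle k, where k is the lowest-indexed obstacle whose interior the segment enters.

Obstacle 1 [(13,21) (16,11) (17,9) (23,2) (23,15)]:
  edge (13,21)–(16,11): clear
  edge (16,11)–(17,9): clear
  edge (17,9)–(23,2): clear
  edge (23,2)–(23,15): clear
  edge (23,15)–(13,21): clear
  midpoint (9,1) outside
  → clear
Obstacle 2 [(1,5) (11,0) (11,24) (4,22)]:
  edge (1,5)–(11,0): crosses AB
  edge (11,0)–(11,24): crosses AB
  edge (11,24)–(4,22): clear
  edge (4,22)–(1,5): clear
  → BLOCKED

BLOCKED by obstacle 2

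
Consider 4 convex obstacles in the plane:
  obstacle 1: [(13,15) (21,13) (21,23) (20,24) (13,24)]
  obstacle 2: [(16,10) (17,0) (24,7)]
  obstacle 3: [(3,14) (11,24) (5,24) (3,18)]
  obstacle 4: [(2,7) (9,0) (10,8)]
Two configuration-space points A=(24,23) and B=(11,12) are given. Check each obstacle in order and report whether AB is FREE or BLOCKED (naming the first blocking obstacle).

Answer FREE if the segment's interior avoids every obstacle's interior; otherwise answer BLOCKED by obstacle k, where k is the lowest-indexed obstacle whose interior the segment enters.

Obstacle 1 [(13,15) (21,13) (21,23) (20,24) (13,24)]:
  edge (13,15)–(21,13): crosses AB
  edge (21,13)–(21,23): crosses AB
  edge (21,23)–(20,24): clear
  edge (20,24)–(13,24): clear
  edge (13,24)–(13,15): clear
  → BLOCKED
Obstacle 2 [(16,10) (17,0) (24,7)]:
  edge (16,10)–(17,0): clear
  edge (17,0)–(24,7): clear
  edge (24,7)–(16,10): clear
  midpoint (35/2,35/2) outside
  → clear
Obstacle 3 [(3,14) (11,24) (5,24) (3,18)]:
  edge (3,14)–(11,24): clear
  edge (11,24)–(5,24): clear
  edge (5,24)–(3,18): clear
  edge (3,18)–(3,14): clear
  midpoint (35/2,35/2) outside
  → clear
Obstacle 4 [(2,7) (9,0) (10,8)]:
  edge (2,7)–(9,0): clear
  edge (9,0)–(10,8): clear
  edge (10,8)–(2,7): clear
  midpoint (35/2,35/2) outside
  → clear

BLOCKED by obstacle 1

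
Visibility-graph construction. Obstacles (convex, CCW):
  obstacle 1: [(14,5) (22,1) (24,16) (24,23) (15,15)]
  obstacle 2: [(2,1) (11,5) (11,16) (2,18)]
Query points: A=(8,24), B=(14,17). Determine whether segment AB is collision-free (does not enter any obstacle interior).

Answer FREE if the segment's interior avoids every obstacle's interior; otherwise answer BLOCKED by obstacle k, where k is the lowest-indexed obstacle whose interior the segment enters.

FREE

Obstacle 1 [(14,5) (22,1) (24,16) (24,23) (15,15)]:
  edge (14,5)–(22,1): clear
  edge (22,1)–(24,16): clear
  edge (24,16)–(24,23): clear
  edge (24,23)–(15,15): clear
  edge (15,15)–(14,5): clear
  midpoint (11,41/2) outside
  → clear
Obstacle 2 [(2,1) (11,5) (11,16) (2,18)]:
  edge (2,1)–(11,5): clear
  edge (11,5)–(11,16): clear
  edge (11,16)–(2,18): clear
  edge (2,18)–(2,1): clear
  midpoint (11,41/2) outside
  → clear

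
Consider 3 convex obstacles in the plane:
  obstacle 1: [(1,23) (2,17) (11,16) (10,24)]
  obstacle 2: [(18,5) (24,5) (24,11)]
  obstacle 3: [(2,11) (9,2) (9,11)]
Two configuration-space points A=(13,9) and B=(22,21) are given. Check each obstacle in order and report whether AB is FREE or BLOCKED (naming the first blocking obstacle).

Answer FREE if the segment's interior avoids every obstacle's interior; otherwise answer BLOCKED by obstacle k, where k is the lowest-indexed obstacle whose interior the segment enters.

FREE

Obstacle 1 [(1,23) (2,17) (11,16) (10,24)]:
  edge (1,23)–(2,17): clear
  edge (2,17)–(11,16): clear
  edge (11,16)–(10,24): clear
  edge (10,24)–(1,23): clear
  midpoint (35/2,15) outside
  → clear
Obstacle 2 [(18,5) (24,5) (24,11)]:
  edge (18,5)–(24,5): clear
  edge (24,5)–(24,11): clear
  edge (24,11)–(18,5): clear
  midpoint (35/2,15) outside
  → clear
Obstacle 3 [(2,11) (9,2) (9,11)]:
  edge (2,11)–(9,2): clear
  edge (9,2)–(9,11): clear
  edge (9,11)–(2,11): clear
  midpoint (35/2,15) outside
  → clear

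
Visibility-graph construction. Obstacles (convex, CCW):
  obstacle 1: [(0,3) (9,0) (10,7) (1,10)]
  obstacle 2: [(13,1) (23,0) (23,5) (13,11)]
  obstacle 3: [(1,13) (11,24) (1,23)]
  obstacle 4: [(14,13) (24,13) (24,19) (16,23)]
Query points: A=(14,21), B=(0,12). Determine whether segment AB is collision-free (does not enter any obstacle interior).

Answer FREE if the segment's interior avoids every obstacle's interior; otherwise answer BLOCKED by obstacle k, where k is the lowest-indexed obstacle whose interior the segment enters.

Obstacle 1 [(0,3) (9,0) (10,7) (1,10)]:
  edge (0,3)–(9,0): clear
  edge (9,0)–(10,7): clear
  edge (10,7)–(1,10): clear
  edge (1,10)–(0,3): clear
  midpoint (7,33/2) outside
  → clear
Obstacle 2 [(13,1) (23,0) (23,5) (13,11)]:
  edge (13,1)–(23,0): clear
  edge (23,0)–(23,5): clear
  edge (23,5)–(13,11): clear
  edge (13,11)–(13,1): clear
  midpoint (7,33/2) outside
  → clear
Obstacle 3 [(1,13) (11,24) (1,23)]:
  edge (1,13)–(11,24): clear
  edge (11,24)–(1,23): clear
  edge (1,23)–(1,13): clear
  midpoint (7,33/2) outside
  → clear
Obstacle 4 [(14,13) (24,13) (24,19) (16,23)]:
  edge (14,13)–(24,13): clear
  edge (24,13)–(24,19): clear
  edge (24,19)–(16,23): clear
  edge (16,23)–(14,13): clear
  midpoint (7,33/2) outside
  → clear

FREE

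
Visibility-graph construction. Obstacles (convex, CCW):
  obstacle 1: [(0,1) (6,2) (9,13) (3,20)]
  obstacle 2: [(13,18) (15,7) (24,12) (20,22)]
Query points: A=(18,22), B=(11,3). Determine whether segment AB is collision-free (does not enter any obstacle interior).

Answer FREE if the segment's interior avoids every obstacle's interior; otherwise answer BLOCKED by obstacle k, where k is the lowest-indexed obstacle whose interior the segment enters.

BLOCKED by obstacle 2

Obstacle 1 [(0,1) (6,2) (9,13) (3,20)]:
  edge (0,1)–(6,2): clear
  edge (6,2)–(9,13): clear
  edge (9,13)–(3,20): clear
  edge (3,20)–(0,1): clear
  midpoint (29/2,25/2) outside
  → clear
Obstacle 2 [(13,18) (15,7) (24,12) (20,22)]:
  edge (13,18)–(15,7): crosses AB
  edge (15,7)–(24,12): clear
  edge (24,12)–(20,22): clear
  edge (20,22)–(13,18): crosses AB
  → BLOCKED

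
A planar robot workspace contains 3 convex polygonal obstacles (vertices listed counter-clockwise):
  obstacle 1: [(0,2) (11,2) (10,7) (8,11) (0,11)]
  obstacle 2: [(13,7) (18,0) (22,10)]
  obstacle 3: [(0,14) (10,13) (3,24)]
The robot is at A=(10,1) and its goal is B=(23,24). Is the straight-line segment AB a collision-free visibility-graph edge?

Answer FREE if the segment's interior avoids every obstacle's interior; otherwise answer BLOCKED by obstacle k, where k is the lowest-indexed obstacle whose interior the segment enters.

BLOCKED by obstacle 1

Obstacle 1 [(0,2) (11,2) (10,7) (8,11) (0,11)]:
  edge (0,2)–(11,2): crosses AB
  edge (11,2)–(10,7): crosses AB
  edge (10,7)–(8,11): clear
  edge (8,11)–(0,11): clear
  edge (0,11)–(0,2): clear
  → BLOCKED
Obstacle 2 [(13,7) (18,0) (22,10)]:
  edge (13,7)–(18,0): crosses AB
  edge (18,0)–(22,10): clear
  edge (22,10)–(13,7): crosses AB
  → BLOCKED
Obstacle 3 [(0,14) (10,13) (3,24)]:
  edge (0,14)–(10,13): clear
  edge (10,13)–(3,24): clear
  edge (3,24)–(0,14): clear
  midpoint (33/2,25/2) outside
  → clear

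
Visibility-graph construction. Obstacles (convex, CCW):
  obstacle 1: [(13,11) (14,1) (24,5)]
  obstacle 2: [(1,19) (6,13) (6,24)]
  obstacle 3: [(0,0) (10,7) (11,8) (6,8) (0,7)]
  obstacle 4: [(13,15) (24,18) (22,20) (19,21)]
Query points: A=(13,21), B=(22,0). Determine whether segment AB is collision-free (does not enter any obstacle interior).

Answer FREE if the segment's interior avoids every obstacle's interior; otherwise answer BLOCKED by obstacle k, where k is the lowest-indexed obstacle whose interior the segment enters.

BLOCKED by obstacle 1

Obstacle 1 [(13,11) (14,1) (24,5)]:
  edge (13,11)–(14,1): clear
  edge (14,1)–(24,5): crosses AB
  edge (24,5)–(13,11): crosses AB
  → BLOCKED
Obstacle 2 [(1,19) (6,13) (6,24)]:
  edge (1,19)–(6,13): clear
  edge (6,13)–(6,24): clear
  edge (6,24)–(1,19): clear
  midpoint (35/2,21/2) outside
  → clear
Obstacle 3 [(0,0) (10,7) (11,8) (6,8) (0,7)]:
  edge (0,0)–(10,7): clear
  edge (10,7)–(11,8): clear
  edge (11,8)–(6,8): clear
  edge (6,8)–(0,7): clear
  edge (0,7)–(0,0): clear
  midpoint (35/2,21/2) outside
  → clear
Obstacle 4 [(13,15) (24,18) (22,20) (19,21)]:
  edge (13,15)–(24,18): crosses AB
  edge (24,18)–(22,20): clear
  edge (22,20)–(19,21): clear
  edge (19,21)–(13,15): crosses AB
  → BLOCKED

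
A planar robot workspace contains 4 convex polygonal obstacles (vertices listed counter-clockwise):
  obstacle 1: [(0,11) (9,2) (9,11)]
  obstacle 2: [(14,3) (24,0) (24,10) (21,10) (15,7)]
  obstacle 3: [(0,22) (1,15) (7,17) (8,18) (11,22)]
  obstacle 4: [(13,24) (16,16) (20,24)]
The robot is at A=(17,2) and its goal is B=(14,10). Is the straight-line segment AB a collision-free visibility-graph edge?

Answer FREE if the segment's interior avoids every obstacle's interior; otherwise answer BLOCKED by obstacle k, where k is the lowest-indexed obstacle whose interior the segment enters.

BLOCKED by obstacle 2

Obstacle 1 [(0,11) (9,2) (9,11)]:
  edge (0,11)–(9,2): clear
  edge (9,2)–(9,11): clear
  edge (9,11)–(0,11): clear
  midpoint (31/2,6) outside
  → clear
Obstacle 2 [(14,3) (24,0) (24,10) (21,10) (15,7)]:
  edge (14,3)–(24,0): crosses AB
  edge (24,0)–(24,10): clear
  edge (24,10)–(21,10): clear
  edge (21,10)–(15,7): crosses AB
  edge (15,7)–(14,3): clear
  → BLOCKED
Obstacle 3 [(0,22) (1,15) (7,17) (8,18) (11,22)]:
  edge (0,22)–(1,15): clear
  edge (1,15)–(7,17): clear
  edge (7,17)–(8,18): clear
  edge (8,18)–(11,22): clear
  edge (11,22)–(0,22): clear
  midpoint (31/2,6) outside
  → clear
Obstacle 4 [(13,24) (16,16) (20,24)]:
  edge (13,24)–(16,16): clear
  edge (16,16)–(20,24): clear
  edge (20,24)–(13,24): clear
  midpoint (31/2,6) outside
  → clear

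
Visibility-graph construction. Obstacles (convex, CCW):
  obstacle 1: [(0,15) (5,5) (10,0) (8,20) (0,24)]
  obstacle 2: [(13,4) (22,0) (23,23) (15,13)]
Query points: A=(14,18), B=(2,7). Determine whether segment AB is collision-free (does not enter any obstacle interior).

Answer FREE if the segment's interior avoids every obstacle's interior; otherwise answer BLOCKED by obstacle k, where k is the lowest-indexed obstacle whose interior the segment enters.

BLOCKED by obstacle 1

Obstacle 1 [(0,15) (5,5) (10,0) (8,20) (0,24)]:
  edge (0,15)–(5,5): crosses AB
  edge (5,5)–(10,0): clear
  edge (10,0)–(8,20): crosses AB
  edge (8,20)–(0,24): clear
  edge (0,24)–(0,15): clear
  → BLOCKED
Obstacle 2 [(13,4) (22,0) (23,23) (15,13)]:
  edge (13,4)–(22,0): clear
  edge (22,0)–(23,23): clear
  edge (23,23)–(15,13): clear
  edge (15,13)–(13,4): clear
  midpoint (8,25/2) outside
  → clear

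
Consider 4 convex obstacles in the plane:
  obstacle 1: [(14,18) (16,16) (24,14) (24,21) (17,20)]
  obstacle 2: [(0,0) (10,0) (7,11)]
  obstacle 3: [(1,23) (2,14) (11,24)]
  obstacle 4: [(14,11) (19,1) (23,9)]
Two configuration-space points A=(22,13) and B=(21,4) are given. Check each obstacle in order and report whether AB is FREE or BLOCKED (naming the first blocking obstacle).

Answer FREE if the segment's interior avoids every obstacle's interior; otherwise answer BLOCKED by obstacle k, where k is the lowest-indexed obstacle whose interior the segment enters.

BLOCKED by obstacle 4

Obstacle 1 [(14,18) (16,16) (24,14) (24,21) (17,20)]:
  edge (14,18)–(16,16): clear
  edge (16,16)–(24,14): clear
  edge (24,14)–(24,21): clear
  edge (24,21)–(17,20): clear
  edge (17,20)–(14,18): clear
  midpoint (43/2,17/2) outside
  → clear
Obstacle 2 [(0,0) (10,0) (7,11)]:
  edge (0,0)–(10,0): clear
  edge (10,0)–(7,11): clear
  edge (7,11)–(0,0): clear
  midpoint (43/2,17/2) outside
  → clear
Obstacle 3 [(1,23) (2,14) (11,24)]:
  edge (1,23)–(2,14): clear
  edge (2,14)–(11,24): clear
  edge (11,24)–(1,23): clear
  midpoint (43/2,17/2) outside
  → clear
Obstacle 4 [(14,11) (19,1) (23,9)]:
  edge (14,11)–(19,1): clear
  edge (19,1)–(23,9): crosses AB
  edge (23,9)–(14,11): crosses AB
  → BLOCKED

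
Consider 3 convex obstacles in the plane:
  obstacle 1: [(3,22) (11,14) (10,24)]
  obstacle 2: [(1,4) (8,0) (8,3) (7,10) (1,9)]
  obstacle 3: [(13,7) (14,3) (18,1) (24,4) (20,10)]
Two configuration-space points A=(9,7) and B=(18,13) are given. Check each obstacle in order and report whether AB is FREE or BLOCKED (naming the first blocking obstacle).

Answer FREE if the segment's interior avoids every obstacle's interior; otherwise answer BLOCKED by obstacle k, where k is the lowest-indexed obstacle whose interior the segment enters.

Obstacle 1 [(3,22) (11,14) (10,24)]:
  edge (3,22)–(11,14): clear
  edge (11,14)–(10,24): clear
  edge (10,24)–(3,22): clear
  midpoint (27/2,10) outside
  → clear
Obstacle 2 [(1,4) (8,0) (8,3) (7,10) (1,9)]:
  edge (1,4)–(8,0): clear
  edge (8,0)–(8,3): clear
  edge (8,3)–(7,10): clear
  edge (7,10)–(1,9): clear
  edge (1,9)–(1,4): clear
  midpoint (27/2,10) outside
  → clear
Obstacle 3 [(13,7) (14,3) (18,1) (24,4) (20,10)]:
  edge (13,7)–(14,3): clear
  edge (14,3)–(18,1): clear
  edge (18,1)–(24,4): clear
  edge (24,4)–(20,10): clear
  edge (20,10)–(13,7): clear
  midpoint (27/2,10) outside
  → clear

FREE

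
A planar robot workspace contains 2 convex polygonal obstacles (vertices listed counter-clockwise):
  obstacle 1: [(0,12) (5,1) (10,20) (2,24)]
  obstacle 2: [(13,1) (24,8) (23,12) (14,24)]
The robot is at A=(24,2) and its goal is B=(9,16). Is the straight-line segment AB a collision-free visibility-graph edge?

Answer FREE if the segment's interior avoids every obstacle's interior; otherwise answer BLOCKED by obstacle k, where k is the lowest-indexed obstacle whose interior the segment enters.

Obstacle 1 [(0,12) (5,1) (10,20) (2,24)]:
  edge (0,12)–(5,1): clear
  edge (5,1)–(10,20): clear
  edge (10,20)–(2,24): clear
  edge (2,24)–(0,12): clear
  midpoint (33/2,9) outside
  → clear
Obstacle 2 [(13,1) (24,8) (23,12) (14,24)]:
  edge (13,1)–(24,8): crosses AB
  edge (24,8)–(23,12): clear
  edge (23,12)–(14,24): clear
  edge (14,24)–(13,1): crosses AB
  → BLOCKED

BLOCKED by obstacle 2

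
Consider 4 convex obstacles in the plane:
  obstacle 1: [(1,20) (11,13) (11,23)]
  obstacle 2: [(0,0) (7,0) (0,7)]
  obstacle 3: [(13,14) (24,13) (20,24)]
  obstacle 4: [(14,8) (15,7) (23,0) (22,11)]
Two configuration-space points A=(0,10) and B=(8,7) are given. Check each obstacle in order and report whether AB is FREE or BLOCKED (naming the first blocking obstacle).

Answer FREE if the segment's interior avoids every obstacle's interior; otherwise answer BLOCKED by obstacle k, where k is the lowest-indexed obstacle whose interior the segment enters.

FREE

Obstacle 1 [(1,20) (11,13) (11,23)]:
  edge (1,20)–(11,13): clear
  edge (11,13)–(11,23): clear
  edge (11,23)–(1,20): clear
  midpoint (4,17/2) outside
  → clear
Obstacle 2 [(0,0) (7,0) (0,7)]:
  edge (0,0)–(7,0): clear
  edge (7,0)–(0,7): clear
  edge (0,7)–(0,0): clear
  midpoint (4,17/2) outside
  → clear
Obstacle 3 [(13,14) (24,13) (20,24)]:
  edge (13,14)–(24,13): clear
  edge (24,13)–(20,24): clear
  edge (20,24)–(13,14): clear
  midpoint (4,17/2) outside
  → clear
Obstacle 4 [(14,8) (15,7) (23,0) (22,11)]:
  edge (14,8)–(15,7): clear
  edge (15,7)–(23,0): clear
  edge (23,0)–(22,11): clear
  edge (22,11)–(14,8): clear
  midpoint (4,17/2) outside
  → clear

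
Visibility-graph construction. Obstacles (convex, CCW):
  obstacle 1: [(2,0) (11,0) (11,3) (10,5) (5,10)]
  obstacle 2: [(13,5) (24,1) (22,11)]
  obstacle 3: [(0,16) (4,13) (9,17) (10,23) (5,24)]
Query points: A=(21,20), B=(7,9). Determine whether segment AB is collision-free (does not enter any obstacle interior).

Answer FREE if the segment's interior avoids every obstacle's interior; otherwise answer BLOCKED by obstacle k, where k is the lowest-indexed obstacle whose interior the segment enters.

Obstacle 1 [(2,0) (11,0) (11,3) (10,5) (5,10)]:
  edge (2,0)–(11,0): clear
  edge (11,0)–(11,3): clear
  edge (11,3)–(10,5): clear
  edge (10,5)–(5,10): clear
  edge (5,10)–(2,0): clear
  midpoint (14,29/2) outside
  → clear
Obstacle 2 [(13,5) (24,1) (22,11)]:
  edge (13,5)–(24,1): clear
  edge (24,1)–(22,11): clear
  edge (22,11)–(13,5): clear
  midpoint (14,29/2) outside
  → clear
Obstacle 3 [(0,16) (4,13) (9,17) (10,23) (5,24)]:
  edge (0,16)–(4,13): clear
  edge (4,13)–(9,17): clear
  edge (9,17)–(10,23): clear
  edge (10,23)–(5,24): clear
  edge (5,24)–(0,16): clear
  midpoint (14,29/2) outside
  → clear

FREE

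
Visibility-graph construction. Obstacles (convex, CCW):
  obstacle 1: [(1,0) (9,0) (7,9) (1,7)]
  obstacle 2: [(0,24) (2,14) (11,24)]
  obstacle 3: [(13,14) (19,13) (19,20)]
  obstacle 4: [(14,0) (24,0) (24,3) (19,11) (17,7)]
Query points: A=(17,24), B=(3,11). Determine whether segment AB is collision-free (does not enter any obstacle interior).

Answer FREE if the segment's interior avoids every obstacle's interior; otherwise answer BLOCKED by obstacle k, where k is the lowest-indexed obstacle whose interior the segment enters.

FREE

Obstacle 1 [(1,0) (9,0) (7,9) (1,7)]:
  edge (1,0)–(9,0): clear
  edge (9,0)–(7,9): clear
  edge (7,9)–(1,7): clear
  edge (1,7)–(1,0): clear
  midpoint (10,35/2) outside
  → clear
Obstacle 2 [(0,24) (2,14) (11,24)]:
  edge (0,24)–(2,14): clear
  edge (2,14)–(11,24): clear
  edge (11,24)–(0,24): clear
  midpoint (10,35/2) outside
  → clear
Obstacle 3 [(13,14) (19,13) (19,20)]:
  edge (13,14)–(19,13): clear
  edge (19,13)–(19,20): clear
  edge (19,20)–(13,14): clear
  midpoint (10,35/2) outside
  → clear
Obstacle 4 [(14,0) (24,0) (24,3) (19,11) (17,7)]:
  edge (14,0)–(24,0): clear
  edge (24,0)–(24,3): clear
  edge (24,3)–(19,11): clear
  edge (19,11)–(17,7): clear
  edge (17,7)–(14,0): clear
  midpoint (10,35/2) outside
  → clear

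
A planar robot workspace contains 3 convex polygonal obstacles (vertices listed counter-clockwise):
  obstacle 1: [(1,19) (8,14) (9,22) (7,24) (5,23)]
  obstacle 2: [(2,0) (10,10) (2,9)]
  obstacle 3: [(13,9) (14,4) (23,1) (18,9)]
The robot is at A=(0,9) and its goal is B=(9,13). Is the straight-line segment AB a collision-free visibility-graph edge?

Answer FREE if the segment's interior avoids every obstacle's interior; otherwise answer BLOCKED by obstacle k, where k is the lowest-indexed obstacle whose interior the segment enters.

Obstacle 1 [(1,19) (8,14) (9,22) (7,24) (5,23)]:
  edge (1,19)–(8,14): clear
  edge (8,14)–(9,22): clear
  edge (9,22)–(7,24): clear
  edge (7,24)–(5,23): clear
  edge (5,23)–(1,19): clear
  midpoint (9/2,11) outside
  → clear
Obstacle 2 [(2,0) (10,10) (2,9)]:
  edge (2,0)–(10,10): clear
  edge (10,10)–(2,9): clear
  edge (2,9)–(2,0): clear
  midpoint (9/2,11) outside
  → clear
Obstacle 3 [(13,9) (14,4) (23,1) (18,9)]:
  edge (13,9)–(14,4): clear
  edge (14,4)–(23,1): clear
  edge (23,1)–(18,9): clear
  edge (18,9)–(13,9): clear
  midpoint (9/2,11) outside
  → clear

FREE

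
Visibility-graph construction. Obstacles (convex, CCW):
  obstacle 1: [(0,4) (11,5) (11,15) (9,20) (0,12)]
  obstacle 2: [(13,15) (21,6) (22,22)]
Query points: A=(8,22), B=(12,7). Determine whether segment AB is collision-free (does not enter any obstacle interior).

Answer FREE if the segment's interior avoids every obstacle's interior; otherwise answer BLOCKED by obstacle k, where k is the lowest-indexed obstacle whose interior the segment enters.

BLOCKED by obstacle 1

Obstacle 1 [(0,4) (11,5) (11,15) (9,20) (0,12)]:
  edge (0,4)–(11,5): clear
  edge (11,5)–(11,15): crosses AB
  edge (11,15)–(9,20): clear
  edge (9,20)–(0,12): crosses AB
  edge (0,12)–(0,4): clear
  → BLOCKED
Obstacle 2 [(13,15) (21,6) (22,22)]:
  edge (13,15)–(21,6): clear
  edge (21,6)–(22,22): clear
  edge (22,22)–(13,15): clear
  midpoint (10,29/2) outside
  → clear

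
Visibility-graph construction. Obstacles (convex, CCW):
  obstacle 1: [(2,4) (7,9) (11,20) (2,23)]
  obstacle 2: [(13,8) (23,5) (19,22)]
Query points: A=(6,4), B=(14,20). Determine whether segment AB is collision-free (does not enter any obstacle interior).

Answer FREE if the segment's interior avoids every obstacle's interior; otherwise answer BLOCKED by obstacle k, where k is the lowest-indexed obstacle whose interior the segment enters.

FREE

Obstacle 1 [(2,4) (7,9) (11,20) (2,23)]:
  edge (2,4)–(7,9): clear
  edge (7,9)–(11,20): clear
  edge (11,20)–(2,23): clear
  edge (2,23)–(2,4): clear
  midpoint (10,12) outside
  → clear
Obstacle 2 [(13,8) (23,5) (19,22)]:
  edge (13,8)–(23,5): clear
  edge (23,5)–(19,22): clear
  edge (19,22)–(13,8): clear
  midpoint (10,12) outside
  → clear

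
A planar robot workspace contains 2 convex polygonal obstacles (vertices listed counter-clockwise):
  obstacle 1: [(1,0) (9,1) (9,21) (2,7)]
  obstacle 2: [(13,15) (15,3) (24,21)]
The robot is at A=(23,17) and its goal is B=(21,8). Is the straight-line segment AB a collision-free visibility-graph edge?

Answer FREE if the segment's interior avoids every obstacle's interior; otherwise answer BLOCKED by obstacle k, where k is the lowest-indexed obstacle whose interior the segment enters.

FREE

Obstacle 1 [(1,0) (9,1) (9,21) (2,7)]:
  edge (1,0)–(9,1): clear
  edge (9,1)–(9,21): clear
  edge (9,21)–(2,7): clear
  edge (2,7)–(1,0): clear
  midpoint (22,25/2) outside
  → clear
Obstacle 2 [(13,15) (15,3) (24,21)]:
  edge (13,15)–(15,3): clear
  edge (15,3)–(24,21): clear
  edge (24,21)–(13,15): clear
  midpoint (22,25/2) outside
  → clear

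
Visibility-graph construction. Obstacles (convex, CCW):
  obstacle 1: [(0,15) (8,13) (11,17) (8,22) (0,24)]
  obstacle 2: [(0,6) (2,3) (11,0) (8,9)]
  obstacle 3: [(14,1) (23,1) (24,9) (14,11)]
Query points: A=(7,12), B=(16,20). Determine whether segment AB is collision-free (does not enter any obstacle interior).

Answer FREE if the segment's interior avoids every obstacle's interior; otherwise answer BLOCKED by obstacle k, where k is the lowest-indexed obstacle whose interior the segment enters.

FREE

Obstacle 1 [(0,15) (8,13) (11,17) (8,22) (0,24)]:
  edge (0,15)–(8,13): clear
  edge (8,13)–(11,17): clear
  edge (11,17)–(8,22): clear
  edge (8,22)–(0,24): clear
  edge (0,24)–(0,15): clear
  midpoint (23/2,16) outside
  → clear
Obstacle 2 [(0,6) (2,3) (11,0) (8,9)]:
  edge (0,6)–(2,3): clear
  edge (2,3)–(11,0): clear
  edge (11,0)–(8,9): clear
  edge (8,9)–(0,6): clear
  midpoint (23/2,16) outside
  → clear
Obstacle 3 [(14,1) (23,1) (24,9) (14,11)]:
  edge (14,1)–(23,1): clear
  edge (23,1)–(24,9): clear
  edge (24,9)–(14,11): clear
  edge (14,11)–(14,1): clear
  midpoint (23/2,16) outside
  → clear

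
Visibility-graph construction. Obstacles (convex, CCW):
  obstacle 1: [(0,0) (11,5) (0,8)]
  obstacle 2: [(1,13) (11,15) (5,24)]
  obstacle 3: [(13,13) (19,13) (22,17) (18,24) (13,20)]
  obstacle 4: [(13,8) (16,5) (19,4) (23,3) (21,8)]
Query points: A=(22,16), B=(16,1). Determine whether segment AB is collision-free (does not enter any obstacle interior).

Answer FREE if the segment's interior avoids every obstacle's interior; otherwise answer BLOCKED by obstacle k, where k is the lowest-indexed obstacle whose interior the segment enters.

BLOCKED by obstacle 4

Obstacle 1 [(0,0) (11,5) (0,8)]:
  edge (0,0)–(11,5): clear
  edge (11,5)–(0,8): clear
  edge (0,8)–(0,0): clear
  midpoint (19,17/2) outside
  → clear
Obstacle 2 [(1,13) (11,15) (5,24)]:
  edge (1,13)–(11,15): clear
  edge (11,15)–(5,24): clear
  edge (5,24)–(1,13): clear
  midpoint (19,17/2) outside
  → clear
Obstacle 3 [(13,13) (19,13) (22,17) (18,24) (13,20)]:
  edge (13,13)–(19,13): clear
  edge (19,13)–(22,17): clear
  edge (22,17)–(18,24): clear
  edge (18,24)–(13,20): clear
  edge (13,20)–(13,13): clear
  midpoint (19,17/2) outside
  → clear
Obstacle 4 [(13,8) (16,5) (19,4) (23,3) (21,8)]:
  edge (13,8)–(16,5): clear
  edge (16,5)–(19,4): crosses AB
  edge (19,4)–(23,3): clear
  edge (23,3)–(21,8): clear
  edge (21,8)–(13,8): crosses AB
  → BLOCKED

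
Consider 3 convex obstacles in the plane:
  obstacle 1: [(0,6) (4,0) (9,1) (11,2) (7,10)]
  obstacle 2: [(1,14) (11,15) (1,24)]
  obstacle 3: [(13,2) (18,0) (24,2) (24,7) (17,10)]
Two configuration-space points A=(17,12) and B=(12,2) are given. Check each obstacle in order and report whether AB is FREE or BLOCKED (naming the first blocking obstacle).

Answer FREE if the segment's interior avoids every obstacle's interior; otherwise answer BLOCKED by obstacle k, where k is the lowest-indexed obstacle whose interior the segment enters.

Obstacle 1 [(0,6) (4,0) (9,1) (11,2) (7,10)]:
  edge (0,6)–(4,0): clear
  edge (4,0)–(9,1): clear
  edge (9,1)–(11,2): clear
  edge (11,2)–(7,10): clear
  edge (7,10)–(0,6): clear
  midpoint (29/2,7) outside
  → clear
Obstacle 2 [(1,14) (11,15) (1,24)]:
  edge (1,14)–(11,15): clear
  edge (11,15)–(1,24): clear
  edge (1,24)–(1,14): clear
  midpoint (29/2,7) outside
  → clear
Obstacle 3 [(13,2) (18,0) (24,2) (24,7) (17,10)]:
  edge (13,2)–(18,0): clear
  edge (18,0)–(24,2): clear
  edge (24,2)–(24,7): clear
  edge (24,7)–(17,10): clear
  edge (17,10)–(13,2): clear
  midpoint (29/2,7) outside
  → clear

FREE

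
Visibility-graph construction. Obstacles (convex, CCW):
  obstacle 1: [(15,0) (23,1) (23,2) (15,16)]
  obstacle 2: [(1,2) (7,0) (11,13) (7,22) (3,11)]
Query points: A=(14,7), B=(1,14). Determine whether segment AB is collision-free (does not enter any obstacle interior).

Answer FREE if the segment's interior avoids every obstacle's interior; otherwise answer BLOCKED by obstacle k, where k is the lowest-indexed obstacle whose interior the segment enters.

Obstacle 1 [(15,0) (23,1) (23,2) (15,16)]:
  edge (15,0)–(23,1): clear
  edge (23,1)–(23,2): clear
  edge (23,2)–(15,16): clear
  edge (15,16)–(15,0): clear
  midpoint (15/2,21/2) outside
  → clear
Obstacle 2 [(1,2) (7,0) (11,13) (7,22) (3,11)]:
  edge (1,2)–(7,0): clear
  edge (7,0)–(11,13): crosses AB
  edge (11,13)–(7,22): clear
  edge (7,22)–(3,11): crosses AB
  edge (3,11)–(1,2): clear
  → BLOCKED

BLOCKED by obstacle 2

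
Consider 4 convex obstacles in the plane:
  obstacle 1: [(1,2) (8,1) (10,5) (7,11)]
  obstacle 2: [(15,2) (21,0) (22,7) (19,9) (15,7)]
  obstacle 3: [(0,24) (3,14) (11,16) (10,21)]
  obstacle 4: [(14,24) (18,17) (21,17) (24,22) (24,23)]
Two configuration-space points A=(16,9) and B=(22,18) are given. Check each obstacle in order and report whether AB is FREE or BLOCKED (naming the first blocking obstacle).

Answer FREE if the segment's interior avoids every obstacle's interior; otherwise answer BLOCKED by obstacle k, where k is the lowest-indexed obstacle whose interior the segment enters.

FREE

Obstacle 1 [(1,2) (8,1) (10,5) (7,11)]:
  edge (1,2)–(8,1): clear
  edge (8,1)–(10,5): clear
  edge (10,5)–(7,11): clear
  edge (7,11)–(1,2): clear
  midpoint (19,27/2) outside
  → clear
Obstacle 2 [(15,2) (21,0) (22,7) (19,9) (15,7)]:
  edge (15,2)–(21,0): clear
  edge (21,0)–(22,7): clear
  edge (22,7)–(19,9): clear
  edge (19,9)–(15,7): clear
  edge (15,7)–(15,2): clear
  midpoint (19,27/2) outside
  → clear
Obstacle 3 [(0,24) (3,14) (11,16) (10,21)]:
  edge (0,24)–(3,14): clear
  edge (3,14)–(11,16): clear
  edge (11,16)–(10,21): clear
  edge (10,21)–(0,24): clear
  midpoint (19,27/2) outside
  → clear
Obstacle 4 [(14,24) (18,17) (21,17) (24,22) (24,23)]:
  edge (14,24)–(18,17): clear
  edge (18,17)–(21,17): clear
  edge (21,17)–(24,22): clear
  edge (24,22)–(24,23): clear
  edge (24,23)–(14,24): clear
  midpoint (19,27/2) outside
  → clear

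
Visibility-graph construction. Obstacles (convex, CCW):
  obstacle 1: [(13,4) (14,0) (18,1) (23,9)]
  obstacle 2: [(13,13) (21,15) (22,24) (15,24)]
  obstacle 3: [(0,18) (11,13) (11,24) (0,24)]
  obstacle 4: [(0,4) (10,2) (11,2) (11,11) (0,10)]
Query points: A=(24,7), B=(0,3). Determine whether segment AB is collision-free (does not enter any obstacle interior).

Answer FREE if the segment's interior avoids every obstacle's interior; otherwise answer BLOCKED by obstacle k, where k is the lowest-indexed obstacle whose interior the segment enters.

BLOCKED by obstacle 1

Obstacle 1 [(13,4) (14,0) (18,1) (23,9)]:
  edge (13,4)–(14,0): clear
  edge (14,0)–(18,1): clear
  edge (18,1)–(23,9): crosses AB
  edge (23,9)–(13,4): crosses AB
  → BLOCKED
Obstacle 2 [(13,13) (21,15) (22,24) (15,24)]:
  edge (13,13)–(21,15): clear
  edge (21,15)–(22,24): clear
  edge (22,24)–(15,24): clear
  edge (15,24)–(13,13): clear
  midpoint (12,5) outside
  → clear
Obstacle 3 [(0,18) (11,13) (11,24) (0,24)]:
  edge (0,18)–(11,13): clear
  edge (11,13)–(11,24): clear
  edge (11,24)–(0,24): clear
  edge (0,24)–(0,18): clear
  midpoint (12,5) outside
  → clear
Obstacle 4 [(0,4) (10,2) (11,2) (11,11) (0,10)]:
  edge (0,4)–(10,2): crosses AB
  edge (10,2)–(11,2): clear
  edge (11,2)–(11,11): crosses AB
  edge (11,11)–(0,10): clear
  edge (0,10)–(0,4): clear
  → BLOCKED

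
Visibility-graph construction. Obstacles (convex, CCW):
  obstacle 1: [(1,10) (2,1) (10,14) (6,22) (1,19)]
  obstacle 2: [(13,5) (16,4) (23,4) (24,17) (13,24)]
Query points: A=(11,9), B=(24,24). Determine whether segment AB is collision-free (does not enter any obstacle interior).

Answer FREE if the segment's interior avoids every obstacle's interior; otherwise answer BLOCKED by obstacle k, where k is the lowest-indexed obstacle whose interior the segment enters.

Obstacle 1 [(1,10) (2,1) (10,14) (6,22) (1,19)]:
  edge (1,10)–(2,1): clear
  edge (2,1)–(10,14): clear
  edge (10,14)–(6,22): clear
  edge (6,22)–(1,19): clear
  edge (1,19)–(1,10): clear
  midpoint (35/2,33/2) outside
  → clear
Obstacle 2 [(13,5) (16,4) (23,4) (24,17) (13,24)]:
  edge (13,5)–(16,4): clear
  edge (16,4)–(23,4): clear
  edge (23,4)–(24,17): clear
  edge (24,17)–(13,24): crosses AB
  edge (13,24)–(13,5): crosses AB
  → BLOCKED

BLOCKED by obstacle 2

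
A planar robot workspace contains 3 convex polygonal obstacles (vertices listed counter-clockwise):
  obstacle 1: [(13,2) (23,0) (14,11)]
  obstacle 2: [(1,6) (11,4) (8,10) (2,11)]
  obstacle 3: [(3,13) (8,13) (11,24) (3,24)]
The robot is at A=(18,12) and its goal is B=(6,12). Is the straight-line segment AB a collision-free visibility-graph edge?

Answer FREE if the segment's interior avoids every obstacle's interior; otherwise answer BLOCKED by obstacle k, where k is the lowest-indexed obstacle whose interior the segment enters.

Obstacle 1 [(13,2) (23,0) (14,11)]:
  edge (13,2)–(23,0): clear
  edge (23,0)–(14,11): clear
  edge (14,11)–(13,2): clear
  midpoint (12,12) outside
  → clear
Obstacle 2 [(1,6) (11,4) (8,10) (2,11)]:
  edge (1,6)–(11,4): clear
  edge (11,4)–(8,10): clear
  edge (8,10)–(2,11): clear
  edge (2,11)–(1,6): clear
  midpoint (12,12) outside
  → clear
Obstacle 3 [(3,13) (8,13) (11,24) (3,24)]:
  edge (3,13)–(8,13): clear
  edge (8,13)–(11,24): clear
  edge (11,24)–(3,24): clear
  edge (3,24)–(3,13): clear
  midpoint (12,12) outside
  → clear

FREE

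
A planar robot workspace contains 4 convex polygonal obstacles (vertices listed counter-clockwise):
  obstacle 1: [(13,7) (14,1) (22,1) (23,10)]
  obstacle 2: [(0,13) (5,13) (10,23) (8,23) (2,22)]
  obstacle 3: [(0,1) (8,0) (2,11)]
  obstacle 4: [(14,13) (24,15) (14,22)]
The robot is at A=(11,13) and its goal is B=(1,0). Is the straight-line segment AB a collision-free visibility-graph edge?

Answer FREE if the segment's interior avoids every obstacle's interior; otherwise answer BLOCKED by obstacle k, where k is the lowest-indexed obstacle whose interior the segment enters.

BLOCKED by obstacle 3

Obstacle 1 [(13,7) (14,1) (22,1) (23,10)]:
  edge (13,7)–(14,1): clear
  edge (14,1)–(22,1): clear
  edge (22,1)–(23,10): clear
  edge (23,10)–(13,7): clear
  midpoint (6,13/2) outside
  → clear
Obstacle 2 [(0,13) (5,13) (10,23) (8,23) (2,22)]:
  edge (0,13)–(5,13): clear
  edge (5,13)–(10,23): clear
  edge (10,23)–(8,23): clear
  edge (8,23)–(2,22): clear
  edge (2,22)–(0,13): clear
  midpoint (6,13/2) outside
  → clear
Obstacle 3 [(0,1) (8,0) (2,11)]:
  edge (0,1)–(8,0): crosses AB
  edge (8,0)–(2,11): crosses AB
  edge (2,11)–(0,1): clear
  → BLOCKED
Obstacle 4 [(14,13) (24,15) (14,22)]:
  edge (14,13)–(24,15): clear
  edge (24,15)–(14,22): clear
  edge (14,22)–(14,13): clear
  midpoint (6,13/2) outside
  → clear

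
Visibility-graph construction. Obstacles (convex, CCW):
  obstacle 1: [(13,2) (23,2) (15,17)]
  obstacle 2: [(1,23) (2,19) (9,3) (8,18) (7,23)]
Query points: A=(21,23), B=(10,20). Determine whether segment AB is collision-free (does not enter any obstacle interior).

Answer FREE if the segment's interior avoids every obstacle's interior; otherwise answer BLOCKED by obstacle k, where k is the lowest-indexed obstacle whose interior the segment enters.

FREE

Obstacle 1 [(13,2) (23,2) (15,17)]:
  edge (13,2)–(23,2): clear
  edge (23,2)–(15,17): clear
  edge (15,17)–(13,2): clear
  midpoint (31/2,43/2) outside
  → clear
Obstacle 2 [(1,23) (2,19) (9,3) (8,18) (7,23)]:
  edge (1,23)–(2,19): clear
  edge (2,19)–(9,3): clear
  edge (9,3)–(8,18): clear
  edge (8,18)–(7,23): clear
  edge (7,23)–(1,23): clear
  midpoint (31/2,43/2) outside
  → clear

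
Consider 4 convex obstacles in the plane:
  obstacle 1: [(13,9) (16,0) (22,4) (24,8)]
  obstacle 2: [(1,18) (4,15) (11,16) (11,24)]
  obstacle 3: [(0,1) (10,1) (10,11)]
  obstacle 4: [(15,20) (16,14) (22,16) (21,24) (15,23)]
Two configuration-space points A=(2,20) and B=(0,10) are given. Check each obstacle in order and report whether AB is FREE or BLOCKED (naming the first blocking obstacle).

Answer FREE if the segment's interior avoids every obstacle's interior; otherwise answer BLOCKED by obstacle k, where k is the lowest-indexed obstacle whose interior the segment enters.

Obstacle 1 [(13,9) (16,0) (22,4) (24,8)]:
  edge (13,9)–(16,0): clear
  edge (16,0)–(22,4): clear
  edge (22,4)–(24,8): clear
  edge (24,8)–(13,9): clear
  midpoint (1,15) outside
  → clear
Obstacle 2 [(1,18) (4,15) (11,16) (11,24)]:
  edge (1,18)–(4,15): crosses AB
  edge (4,15)–(11,16): clear
  edge (11,16)–(11,24): clear
  edge (11,24)–(1,18): crosses AB
  → BLOCKED
Obstacle 3 [(0,1) (10,1) (10,11)]:
  edge (0,1)–(10,1): clear
  edge (10,1)–(10,11): clear
  edge (10,11)–(0,1): clear
  midpoint (1,15) outside
  → clear
Obstacle 4 [(15,20) (16,14) (22,16) (21,24) (15,23)]:
  edge (15,20)–(16,14): clear
  edge (16,14)–(22,16): clear
  edge (22,16)–(21,24): clear
  edge (21,24)–(15,23): clear
  edge (15,23)–(15,20): clear
  midpoint (1,15) outside
  → clear

BLOCKED by obstacle 2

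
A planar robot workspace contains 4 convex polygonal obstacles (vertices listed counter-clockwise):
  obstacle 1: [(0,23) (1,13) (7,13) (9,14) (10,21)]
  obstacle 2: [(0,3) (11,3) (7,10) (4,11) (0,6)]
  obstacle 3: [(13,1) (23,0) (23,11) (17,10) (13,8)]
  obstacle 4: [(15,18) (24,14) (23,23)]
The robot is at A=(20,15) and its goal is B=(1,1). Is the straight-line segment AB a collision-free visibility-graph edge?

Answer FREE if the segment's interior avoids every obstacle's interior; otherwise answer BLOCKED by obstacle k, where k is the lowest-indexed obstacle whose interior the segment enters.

Obstacle 1 [(0,23) (1,13) (7,13) (9,14) (10,21)]:
  edge (0,23)–(1,13): clear
  edge (1,13)–(7,13): clear
  edge (7,13)–(9,14): clear
  edge (9,14)–(10,21): clear
  edge (10,21)–(0,23): clear
  midpoint (21/2,8) outside
  → clear
Obstacle 2 [(0,3) (11,3) (7,10) (4,11) (0,6)]:
  edge (0,3)–(11,3): crosses AB
  edge (11,3)–(7,10): crosses AB
  edge (7,10)–(4,11): clear
  edge (4,11)–(0,6): clear
  edge (0,6)–(0,3): clear
  → BLOCKED
Obstacle 3 [(13,1) (23,0) (23,11) (17,10) (13,8)]:
  edge (13,1)–(23,0): clear
  edge (23,0)–(23,11): clear
  edge (23,11)–(17,10): clear
  edge (17,10)–(13,8): clear
  edge (13,8)–(13,1): clear
  midpoint (21/2,8) outside
  → clear
Obstacle 4 [(15,18) (24,14) (23,23)]:
  edge (15,18)–(24,14): clear
  edge (24,14)–(23,23): clear
  edge (23,23)–(15,18): clear
  midpoint (21/2,8) outside
  → clear

BLOCKED by obstacle 2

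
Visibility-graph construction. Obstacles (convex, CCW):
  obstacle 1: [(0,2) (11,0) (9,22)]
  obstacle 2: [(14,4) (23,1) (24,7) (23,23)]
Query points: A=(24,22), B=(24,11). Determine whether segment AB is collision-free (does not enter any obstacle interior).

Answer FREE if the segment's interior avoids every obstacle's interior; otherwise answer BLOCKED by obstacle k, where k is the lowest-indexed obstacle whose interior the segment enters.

FREE

Obstacle 1 [(0,2) (11,0) (9,22)]:
  edge (0,2)–(11,0): clear
  edge (11,0)–(9,22): clear
  edge (9,22)–(0,2): clear
  midpoint (24,33/2) outside
  → clear
Obstacle 2 [(14,4) (23,1) (24,7) (23,23)]:
  edge (14,4)–(23,1): clear
  edge (23,1)–(24,7): clear
  edge (24,7)–(23,23): clear
  edge (23,23)–(14,4): clear
  midpoint (24,33/2) outside
  → clear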